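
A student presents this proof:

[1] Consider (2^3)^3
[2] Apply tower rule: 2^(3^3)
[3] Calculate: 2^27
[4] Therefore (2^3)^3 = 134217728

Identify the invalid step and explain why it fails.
Step 2: Apply tower rule: 2^(3^3)

Step 2 incorrectly states that (a^b)^c = a^(b^c). The correct rule is (a^b)^c = a^(b×c). The actual value is (2^3)^3 = 2^9 = 512, not 2^27 = 134217728.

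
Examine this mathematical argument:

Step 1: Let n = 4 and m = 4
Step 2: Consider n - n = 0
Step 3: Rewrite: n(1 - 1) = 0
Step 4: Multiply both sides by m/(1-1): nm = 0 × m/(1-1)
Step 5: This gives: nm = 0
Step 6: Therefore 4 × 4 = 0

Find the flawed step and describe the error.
Step 4: Multiply both sides by m/(1-1): nm = 0 × m/(1-1)

Step 4 multiplies both sides by m/(1-1). However, 1-1 = 0, so this is multiplication by m/0, which is undefined. We cannot multiply by an undefined expression.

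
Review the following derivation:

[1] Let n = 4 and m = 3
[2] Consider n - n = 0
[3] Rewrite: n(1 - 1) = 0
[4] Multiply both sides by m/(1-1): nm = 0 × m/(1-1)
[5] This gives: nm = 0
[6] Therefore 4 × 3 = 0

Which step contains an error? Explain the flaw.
Step 4: Multiply both sides by m/(1-1): nm = 0 × m/(1-1)

Step 4 multiplies both sides by m/(1-1). However, 1-1 = 0, so this is multiplication by m/0, which is undefined. We cannot multiply by an undefined expression.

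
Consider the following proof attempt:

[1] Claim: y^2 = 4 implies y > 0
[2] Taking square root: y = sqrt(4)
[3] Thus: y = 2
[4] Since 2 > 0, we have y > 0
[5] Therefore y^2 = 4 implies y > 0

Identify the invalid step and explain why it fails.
Step 2: Taking square root: y = sqrt(4)

Step 2 takes the square root and assumes the positive root only. The equation y^2 = 4 actually has two solutions: y = 2 and y = -2. The proof silently assumes y > 0 without justification, then uses this assumption to conclude y > 0, which is circular. The counterexample y = -2 shows the claim is false.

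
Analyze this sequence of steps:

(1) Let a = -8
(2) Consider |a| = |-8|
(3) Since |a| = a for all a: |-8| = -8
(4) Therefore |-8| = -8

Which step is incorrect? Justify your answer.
Step 3: Since |a| = a for all a: |-8| = -8

Step 3 incorrectly states that |a| = a for all a. The correct definition is |a| = a when a >= 0, and |a| = -a when a < 0. Since -8 < 0, we have |-8| = -(-8) = 8, not -8.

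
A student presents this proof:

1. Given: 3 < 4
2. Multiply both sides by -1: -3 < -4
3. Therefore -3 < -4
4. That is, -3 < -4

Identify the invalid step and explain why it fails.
Step 2: Multiply both sides by -1: -3 < -4

Step 2 multiplies both sides by -1 but fails to reverse the inequality sign. When multiplying (or dividing) an inequality by a negative number, the direction must be reversed. Since 3 < 4, we should get -3 > -4, i.e., -3 > -4.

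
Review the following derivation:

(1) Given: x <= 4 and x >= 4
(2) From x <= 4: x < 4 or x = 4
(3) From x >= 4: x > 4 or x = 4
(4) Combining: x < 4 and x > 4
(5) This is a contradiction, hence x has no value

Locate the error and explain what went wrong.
Step 4: Combining: x < 4 and x > 4

Step 4 incorrectly combines the conditions. From x <= 4 and x >= 4, the intersection is x = 4. The error treats the 'or' cases as 'and' requirements. The correct conclusion is that x = 4 is the unique solution, not that no solution exists.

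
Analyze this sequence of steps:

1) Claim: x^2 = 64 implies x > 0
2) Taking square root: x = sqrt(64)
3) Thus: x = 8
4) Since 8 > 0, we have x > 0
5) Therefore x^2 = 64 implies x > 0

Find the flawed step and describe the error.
Step 2: Taking square root: x = sqrt(64)

Step 2 takes the square root and assumes the positive root only. The equation x^2 = 64 actually has two solutions: x = 8 and x = -8. The proof silently assumes x > 0 without justification, then uses this assumption to conclude x > 0, which is circular. The counterexample x = -8 shows the claim is false.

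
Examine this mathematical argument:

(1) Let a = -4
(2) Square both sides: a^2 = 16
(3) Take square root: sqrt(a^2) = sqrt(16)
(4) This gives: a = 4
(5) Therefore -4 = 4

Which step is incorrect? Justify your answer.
Step 4: This gives: a = 4

Step 4 incorrectly states that sqrt(a^2) = a. The correct identity is sqrt(a^2) = |a|. Since a = -4 < 0, we have sqrt(a^2) = |-4| = 4, not a = -4.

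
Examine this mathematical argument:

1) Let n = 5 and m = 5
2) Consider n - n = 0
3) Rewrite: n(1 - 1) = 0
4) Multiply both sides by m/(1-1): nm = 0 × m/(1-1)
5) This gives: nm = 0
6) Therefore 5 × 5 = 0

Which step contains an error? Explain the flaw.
Step 4: Multiply both sides by m/(1-1): nm = 0 × m/(1-1)

Step 4 multiplies both sides by m/(1-1). However, 1-1 = 0, so this is multiplication by m/0, which is undefined. We cannot multiply by an undefined expression.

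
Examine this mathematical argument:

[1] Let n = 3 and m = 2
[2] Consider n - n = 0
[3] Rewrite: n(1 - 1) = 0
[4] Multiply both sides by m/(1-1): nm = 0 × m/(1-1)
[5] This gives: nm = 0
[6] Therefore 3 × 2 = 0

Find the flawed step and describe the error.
Step 4: Multiply both sides by m/(1-1): nm = 0 × m/(1-1)

Step 4 multiplies both sides by m/(1-1). However, 1-1 = 0, so this is multiplication by m/0, which is undefined. We cannot multiply by an undefined expression.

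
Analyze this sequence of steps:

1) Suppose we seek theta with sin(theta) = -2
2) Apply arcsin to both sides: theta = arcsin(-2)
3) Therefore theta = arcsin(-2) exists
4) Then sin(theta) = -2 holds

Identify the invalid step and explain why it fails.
Step 2: Apply arcsin to both sides: theta = arcsin(-2)

Step 2 applies arcsin to -2. However, arcsin(x) is only defined for x in [-1, 1] because sin(theta) can only produce values in that range. Since |-2| > 1, arcsin(-2) is undefined. There is no angle whose sine equals -2.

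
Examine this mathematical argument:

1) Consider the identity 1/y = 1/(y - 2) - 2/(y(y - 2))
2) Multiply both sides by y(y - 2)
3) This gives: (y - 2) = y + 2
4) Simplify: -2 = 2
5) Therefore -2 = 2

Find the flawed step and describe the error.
Step 3: This gives: (y - 2) = y + 2

Step 3 makes a sign error when clearing denominators. Multiplying -2/(y(y - 2)) by y(y - 2) gives -2, not +2. The correct result is (y - 2) = y - 2, which is trivially true, not (y - 2) = y + 2. (Step 1 is a valid identity: 1/(y - 2) - 2/(y(y - 2)) = (y - 2)/(y(y - 2)) = 1/y.)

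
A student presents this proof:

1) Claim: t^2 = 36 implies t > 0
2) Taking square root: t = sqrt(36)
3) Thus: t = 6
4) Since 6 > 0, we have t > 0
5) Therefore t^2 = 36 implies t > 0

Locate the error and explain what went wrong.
Step 2: Taking square root: t = sqrt(36)

Step 2 takes the square root and assumes the positive root only. The equation t^2 = 36 actually has two solutions: t = 6 and t = -6. The proof silently assumes t > 0 without justification, then uses this assumption to conclude t > 0, which is circular. The counterexample t = -6 shows the claim is false.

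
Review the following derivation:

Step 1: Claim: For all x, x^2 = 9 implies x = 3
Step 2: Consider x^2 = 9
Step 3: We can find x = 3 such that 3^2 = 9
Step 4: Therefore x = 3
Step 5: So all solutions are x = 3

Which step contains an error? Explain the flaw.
Step 4: Therefore x = 3

Step 4 incorrectly concludes that x = 3 is the only solution. The proof shows that x = 3 is A solution (existence), but does not show it is the ONLY solution (uniqueness). In fact, x = -3 is also a solution since (-3)^2 = 9. Finding one solution doesn't prove there are no others.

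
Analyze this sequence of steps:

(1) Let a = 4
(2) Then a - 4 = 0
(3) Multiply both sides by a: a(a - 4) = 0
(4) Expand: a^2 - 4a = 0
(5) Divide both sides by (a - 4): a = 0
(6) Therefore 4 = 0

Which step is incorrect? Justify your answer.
Step 5: Divide both sides by (a - 4): a = 0

Step 5 divides both sides by (a - 4). However, since a = 4, we have (a - 4) = 0. Division by zero is undefined, making this step invalid.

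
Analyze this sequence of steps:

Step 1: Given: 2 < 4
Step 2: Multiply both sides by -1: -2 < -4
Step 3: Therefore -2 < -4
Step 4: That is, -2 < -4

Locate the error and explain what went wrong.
Step 2: Multiply both sides by -1: -2 < -4

Step 2 multiplies both sides by -1 but fails to reverse the inequality sign. When multiplying (or dividing) an inequality by a negative number, the direction must be reversed. Since 2 < 4, we should get -2 > -4, i.e., -2 > -4.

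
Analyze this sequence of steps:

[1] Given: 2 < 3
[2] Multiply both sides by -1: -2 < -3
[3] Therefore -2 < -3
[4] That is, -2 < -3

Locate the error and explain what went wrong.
Step 2: Multiply both sides by -1: -2 < -3

Step 2 multiplies both sides by -1 but fails to reverse the inequality sign. When multiplying (or dividing) an inequality by a negative number, the direction must be reversed. Since 2 < 3, we should get -2 > -3, i.e., -2 > -3.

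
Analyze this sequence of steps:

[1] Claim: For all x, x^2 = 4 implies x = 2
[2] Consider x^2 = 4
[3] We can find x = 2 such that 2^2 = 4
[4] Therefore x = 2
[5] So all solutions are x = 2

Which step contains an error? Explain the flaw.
Step 4: Therefore x = 2

Step 4 incorrectly concludes that x = 2 is the only solution. The proof shows that x = 2 is A solution (existence), but does not show it is the ONLY solution (uniqueness). In fact, x = -2 is also a solution since (-2)^2 = 4. Finding one solution doesn't prove there are no others.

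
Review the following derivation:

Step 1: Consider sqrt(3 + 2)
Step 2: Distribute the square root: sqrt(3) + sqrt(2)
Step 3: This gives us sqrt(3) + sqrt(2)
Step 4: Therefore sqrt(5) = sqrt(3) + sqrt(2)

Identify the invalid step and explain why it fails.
Step 2: Distribute the square root: sqrt(3) + sqrt(2)

Step 2 incorrectly 'distributes' the square root over addition. The square root function does not distribute: sqrt(a + b) ≠ sqrt(a) + sqrt(b). In fact, sqrt(3 + 2) = sqrt(5) ≈ 2.2361, while sqrt(3) + sqrt(2) ≈ 3.1463.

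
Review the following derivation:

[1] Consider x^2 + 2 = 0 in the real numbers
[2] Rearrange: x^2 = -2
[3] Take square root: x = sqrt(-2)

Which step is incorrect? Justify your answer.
Step 3: Take square root: x = sqrt(-2)

Step 3 takes the square root of -2, which is negative. In the real number system, the square root of a negative number is undefined. The equation x^2 + 2 = 0 has no real solutions. Square roots of negative numbers only exist in the complex numbers.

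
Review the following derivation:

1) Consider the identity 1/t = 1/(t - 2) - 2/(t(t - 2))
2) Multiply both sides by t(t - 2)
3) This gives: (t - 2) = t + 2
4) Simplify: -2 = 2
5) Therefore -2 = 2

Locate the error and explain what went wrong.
Step 3: This gives: (t - 2) = t + 2

Step 3 makes a sign error when clearing denominators. Multiplying -2/(t(t - 2)) by t(t - 2) gives -2, not +2. The correct result is (t - 2) = t - 2, which is trivially true, not (t - 2) = t + 2. (Step 1 is a valid identity: 1/(t - 2) - 2/(t(t - 2)) = (t - 2)/(t(t - 2)) = 1/t.)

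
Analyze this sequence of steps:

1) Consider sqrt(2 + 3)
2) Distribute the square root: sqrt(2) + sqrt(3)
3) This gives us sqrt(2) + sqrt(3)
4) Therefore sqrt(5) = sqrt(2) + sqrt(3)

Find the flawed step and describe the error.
Step 2: Distribute the square root: sqrt(2) + sqrt(3)

Step 2 incorrectly 'distributes' the square root over addition. The square root function does not distribute: sqrt(a + b) ≠ sqrt(a) + sqrt(b). In fact, sqrt(2 + 3) = sqrt(5) ≈ 2.2361, while sqrt(2) + sqrt(3) ≈ 3.1463.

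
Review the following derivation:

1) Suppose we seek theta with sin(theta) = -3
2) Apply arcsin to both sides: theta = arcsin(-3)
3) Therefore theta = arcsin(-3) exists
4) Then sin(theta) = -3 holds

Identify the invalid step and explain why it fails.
Step 2: Apply arcsin to both sides: theta = arcsin(-3)

Step 2 applies arcsin to -3. However, arcsin(x) is only defined for x in [-1, 1] because sin(theta) can only produce values in that range. Since |-3| > 1, arcsin(-3) is undefined. There is no angle whose sine equals -3.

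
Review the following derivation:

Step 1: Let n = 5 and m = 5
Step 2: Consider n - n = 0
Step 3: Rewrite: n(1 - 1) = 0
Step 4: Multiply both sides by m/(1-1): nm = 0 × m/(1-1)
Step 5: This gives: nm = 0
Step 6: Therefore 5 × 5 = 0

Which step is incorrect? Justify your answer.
Step 4: Multiply both sides by m/(1-1): nm = 0 × m/(1-1)

Step 4 multiplies both sides by m/(1-1). However, 1-1 = 0, so this is multiplication by m/0, which is undefined. We cannot multiply by an undefined expression.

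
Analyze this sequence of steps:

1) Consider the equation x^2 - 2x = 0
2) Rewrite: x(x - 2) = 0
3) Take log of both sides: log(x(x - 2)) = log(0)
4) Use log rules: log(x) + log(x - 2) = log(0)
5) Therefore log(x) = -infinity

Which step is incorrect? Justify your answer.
Step 3: Take log of both sides: log(x(x - 2)) = log(0)

Step 3 takes the logarithm of both sides, resulting in log(0) on the right side. The logarithm is only defined for positive numbers; log(0) is undefined (approaches negative infinity). This operation is invalid.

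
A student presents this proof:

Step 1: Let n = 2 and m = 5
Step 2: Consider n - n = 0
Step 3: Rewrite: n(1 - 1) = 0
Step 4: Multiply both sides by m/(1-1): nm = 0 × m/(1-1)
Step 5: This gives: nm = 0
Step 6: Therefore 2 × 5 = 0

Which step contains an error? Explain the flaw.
Step 4: Multiply both sides by m/(1-1): nm = 0 × m/(1-1)

Step 4 multiplies both sides by m/(1-1). However, 1-1 = 0, so this is multiplication by m/0, which is undefined. We cannot multiply by an undefined expression.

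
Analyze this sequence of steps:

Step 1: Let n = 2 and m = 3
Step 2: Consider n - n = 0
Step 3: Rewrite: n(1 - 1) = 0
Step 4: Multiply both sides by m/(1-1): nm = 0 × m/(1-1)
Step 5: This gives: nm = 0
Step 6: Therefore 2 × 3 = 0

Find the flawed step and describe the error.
Step 4: Multiply both sides by m/(1-1): nm = 0 × m/(1-1)

Step 4 multiplies both sides by m/(1-1). However, 1-1 = 0, so this is multiplication by m/0, which is undefined. We cannot multiply by an undefined expression.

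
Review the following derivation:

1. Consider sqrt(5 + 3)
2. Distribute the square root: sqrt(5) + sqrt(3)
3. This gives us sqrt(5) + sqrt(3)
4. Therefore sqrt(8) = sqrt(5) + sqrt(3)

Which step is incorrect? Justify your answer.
Step 2: Distribute the square root: sqrt(5) + sqrt(3)

Step 2 incorrectly 'distributes' the square root over addition. The square root function does not distribute: sqrt(a + b) ≠ sqrt(a) + sqrt(b). In fact, sqrt(5 + 3) = sqrt(8) ≈ 2.8284, while sqrt(5) + sqrt(3) ≈ 3.9681.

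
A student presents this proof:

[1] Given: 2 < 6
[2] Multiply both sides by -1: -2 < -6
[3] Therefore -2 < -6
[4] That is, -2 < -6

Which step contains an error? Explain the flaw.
Step 2: Multiply both sides by -1: -2 < -6

Step 2 multiplies both sides by -1 but fails to reverse the inequality sign. When multiplying (or dividing) an inequality by a negative number, the direction must be reversed. Since 2 < 6, we should get -2 > -6, i.e., -2 > -6.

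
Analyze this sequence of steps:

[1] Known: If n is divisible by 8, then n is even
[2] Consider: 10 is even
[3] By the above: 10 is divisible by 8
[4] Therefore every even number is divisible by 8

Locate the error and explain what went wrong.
Step 3: By the above: 10 is divisible by 8

Step 3 commits the fallacy of affirming the consequent. The known fact 'divisible by 8 → even' does NOT imply 'even → divisible by 8'. That would be the converse, which is false. For example, 10 is even but 10 ÷ 8 = 1.25, which is not an integer.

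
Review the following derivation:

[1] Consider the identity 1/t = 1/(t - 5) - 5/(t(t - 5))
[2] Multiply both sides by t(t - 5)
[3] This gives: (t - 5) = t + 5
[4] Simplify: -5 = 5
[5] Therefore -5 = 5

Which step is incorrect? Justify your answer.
Step 3: This gives: (t - 5) = t + 5

Step 3 makes a sign error when clearing denominators. Multiplying -5/(t(t - 5)) by t(t - 5) gives -5, not +5. The correct result is (t - 5) = t - 5, which is trivially true, not (t - 5) = t + 5. (Step 1 is a valid identity: 1/(t - 5) - 5/(t(t - 5)) = (t - 5)/(t(t - 5)) = 1/t.)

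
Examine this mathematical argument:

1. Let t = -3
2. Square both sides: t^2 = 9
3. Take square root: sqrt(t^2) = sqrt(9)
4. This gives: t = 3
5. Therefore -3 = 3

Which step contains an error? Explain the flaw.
Step 4: This gives: t = 3

Step 4 incorrectly states that sqrt(t^2) = t. The correct identity is sqrt(t^2) = |t|. Since t = -3 < 0, we have sqrt(t^2) = |-3| = 3, not t = -3.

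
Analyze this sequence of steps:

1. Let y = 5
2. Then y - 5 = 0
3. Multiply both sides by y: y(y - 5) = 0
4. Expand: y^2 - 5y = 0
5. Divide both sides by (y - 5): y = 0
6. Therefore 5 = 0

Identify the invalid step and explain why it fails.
Step 5: Divide both sides by (y - 5): y = 0

Step 5 divides both sides by (y - 5). However, since y = 5, we have (y - 5) = 0. Division by zero is undefined, making this step invalid.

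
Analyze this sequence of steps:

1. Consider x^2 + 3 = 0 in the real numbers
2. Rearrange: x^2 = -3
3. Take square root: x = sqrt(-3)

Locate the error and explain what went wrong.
Step 3: Take square root: x = sqrt(-3)

Step 3 takes the square root of -3, which is negative. In the real number system, the square root of a negative number is undefined. The equation x^2 + 3 = 0 has no real solutions. Square roots of negative numbers only exist in the complex numbers.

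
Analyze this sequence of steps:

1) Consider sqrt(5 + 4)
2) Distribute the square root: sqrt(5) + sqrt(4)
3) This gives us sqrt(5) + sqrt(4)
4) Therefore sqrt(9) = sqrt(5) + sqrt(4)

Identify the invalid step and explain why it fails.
Step 2: Distribute the square root: sqrt(5) + sqrt(4)

Step 2 incorrectly 'distributes' the square root over addition. The square root function does not distribute: sqrt(a + b) ≠ sqrt(a) + sqrt(b). In fact, sqrt(5 + 4) = sqrt(9) ≈ 3.0000, while sqrt(5) + sqrt(4) ≈ 4.2361.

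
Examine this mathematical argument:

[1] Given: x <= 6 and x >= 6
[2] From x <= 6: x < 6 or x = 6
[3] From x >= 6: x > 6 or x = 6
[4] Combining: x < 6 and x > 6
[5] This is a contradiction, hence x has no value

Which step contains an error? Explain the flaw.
Step 4: Combining: x < 6 and x > 6

Step 4 incorrectly combines the conditions. From x <= 6 and x >= 6, the intersection is x = 6. The error treats the 'or' cases as 'and' requirements. The correct conclusion is that x = 6 is the unique solution, not that no solution exists.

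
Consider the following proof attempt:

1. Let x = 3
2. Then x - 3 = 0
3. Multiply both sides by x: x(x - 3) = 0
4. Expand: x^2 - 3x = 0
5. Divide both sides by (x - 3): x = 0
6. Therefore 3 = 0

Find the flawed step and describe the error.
Step 5: Divide both sides by (x - 3): x = 0

Step 5 divides both sides by (x - 3). However, since x = 3, we have (x - 3) = 0. Division by zero is undefined, making this step invalid.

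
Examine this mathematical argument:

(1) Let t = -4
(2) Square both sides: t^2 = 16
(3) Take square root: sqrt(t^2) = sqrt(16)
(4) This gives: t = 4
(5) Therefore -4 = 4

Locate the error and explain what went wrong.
Step 4: This gives: t = 4

Step 4 incorrectly states that sqrt(t^2) = t. The correct identity is sqrt(t^2) = |t|. Since t = -4 < 0, we have sqrt(t^2) = |-4| = 4, not t = -4.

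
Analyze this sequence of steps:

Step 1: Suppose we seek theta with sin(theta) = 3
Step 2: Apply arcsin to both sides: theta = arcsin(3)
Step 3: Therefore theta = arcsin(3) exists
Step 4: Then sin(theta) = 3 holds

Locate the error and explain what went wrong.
Step 2: Apply arcsin to both sides: theta = arcsin(3)

Step 2 applies arcsin to 3. However, arcsin(x) is only defined for x in [-1, 1] because sin(theta) can only produce values in that range. Since |3| > 1, arcsin(3) is undefined. There is no angle whose sine equals 3.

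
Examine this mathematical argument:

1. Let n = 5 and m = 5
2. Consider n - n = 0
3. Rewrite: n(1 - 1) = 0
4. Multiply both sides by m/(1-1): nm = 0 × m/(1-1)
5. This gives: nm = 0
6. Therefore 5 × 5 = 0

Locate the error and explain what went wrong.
Step 4: Multiply both sides by m/(1-1): nm = 0 × m/(1-1)

Step 4 multiplies both sides by m/(1-1). However, 1-1 = 0, so this is multiplication by m/0, which is undefined. We cannot multiply by an undefined expression.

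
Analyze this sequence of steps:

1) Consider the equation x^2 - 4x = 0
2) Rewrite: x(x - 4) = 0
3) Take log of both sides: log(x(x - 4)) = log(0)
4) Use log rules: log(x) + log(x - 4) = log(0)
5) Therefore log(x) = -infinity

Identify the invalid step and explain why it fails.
Step 3: Take log of both sides: log(x(x - 4)) = log(0)

Step 3 takes the logarithm of both sides, resulting in log(0) on the right side. The logarithm is only defined for positive numbers; log(0) is undefined (approaches negative infinity). This operation is invalid.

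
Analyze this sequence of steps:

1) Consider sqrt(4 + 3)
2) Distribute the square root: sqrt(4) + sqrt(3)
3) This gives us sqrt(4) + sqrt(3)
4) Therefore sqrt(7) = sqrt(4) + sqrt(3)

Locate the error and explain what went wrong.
Step 2: Distribute the square root: sqrt(4) + sqrt(3)

Step 2 incorrectly 'distributes' the square root over addition. The square root function does not distribute: sqrt(a + b) ≠ sqrt(a) + sqrt(b). In fact, sqrt(4 + 3) = sqrt(7) ≈ 2.6458, while sqrt(4) + sqrt(3) ≈ 3.7321.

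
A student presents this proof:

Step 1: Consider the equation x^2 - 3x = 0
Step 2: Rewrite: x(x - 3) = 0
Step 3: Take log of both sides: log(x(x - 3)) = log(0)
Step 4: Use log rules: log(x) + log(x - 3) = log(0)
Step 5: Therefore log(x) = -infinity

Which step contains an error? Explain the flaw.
Step 3: Take log of both sides: log(x(x - 3)) = log(0)

Step 3 takes the logarithm of both sides, resulting in log(0) on the right side. The logarithm is only defined for positive numbers; log(0) is undefined (approaches negative infinity). This operation is invalid.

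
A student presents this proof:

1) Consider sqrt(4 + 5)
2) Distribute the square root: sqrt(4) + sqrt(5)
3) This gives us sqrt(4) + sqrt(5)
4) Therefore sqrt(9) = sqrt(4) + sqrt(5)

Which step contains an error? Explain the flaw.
Step 2: Distribute the square root: sqrt(4) + sqrt(5)

Step 2 incorrectly 'distributes' the square root over addition. The square root function does not distribute: sqrt(a + b) ≠ sqrt(a) + sqrt(b). In fact, sqrt(4 + 5) = sqrt(9) ≈ 3.0000, while sqrt(4) + sqrt(5) ≈ 4.2361.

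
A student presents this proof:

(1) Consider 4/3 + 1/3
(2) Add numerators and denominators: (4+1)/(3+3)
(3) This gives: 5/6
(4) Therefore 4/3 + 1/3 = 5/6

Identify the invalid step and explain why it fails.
Step 2: Add numerators and denominators: (4+1)/(3+3)

Step 2 incorrectly adds fractions by separately adding numerators and denominators. This is wrong. The correct method requires a common denominator: 4/3 + 1/3 = (4×3 + 1×3)/(3×3) = 15/9 = 5/3. The method used gives 5/6, which is different.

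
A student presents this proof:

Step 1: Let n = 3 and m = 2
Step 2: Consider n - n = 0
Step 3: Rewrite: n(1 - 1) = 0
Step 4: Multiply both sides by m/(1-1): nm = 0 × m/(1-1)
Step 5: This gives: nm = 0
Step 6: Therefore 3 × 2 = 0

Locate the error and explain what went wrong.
Step 4: Multiply both sides by m/(1-1): nm = 0 × m/(1-1)

Step 4 multiplies both sides by m/(1-1). However, 1-1 = 0, so this is multiplication by m/0, which is undefined. We cannot multiply by an undefined expression.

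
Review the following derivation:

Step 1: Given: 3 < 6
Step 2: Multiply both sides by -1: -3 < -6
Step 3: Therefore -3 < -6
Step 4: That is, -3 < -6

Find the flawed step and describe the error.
Step 2: Multiply both sides by -1: -3 < -6

Step 2 multiplies both sides by -1 but fails to reverse the inequality sign. When multiplying (or dividing) an inequality by a negative number, the direction must be reversed. Since 3 < 6, we should get -3 > -6, i.e., -3 > -6.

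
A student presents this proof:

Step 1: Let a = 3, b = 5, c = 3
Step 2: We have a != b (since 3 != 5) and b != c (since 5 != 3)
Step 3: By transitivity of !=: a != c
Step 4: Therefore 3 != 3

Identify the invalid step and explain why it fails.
Step 3: By transitivity of !=: a != c

Step 3 incorrectly applies transitivity to the '!=' relation. Transitivity states: if a R b and b R c, then a R c. However, '!=' is not transitive. Counterexample: 3 != 5 and 5 != 3, but 3 = 3 (both equal 3). Transitivity holds for relations like <, <=, =, but not for !=.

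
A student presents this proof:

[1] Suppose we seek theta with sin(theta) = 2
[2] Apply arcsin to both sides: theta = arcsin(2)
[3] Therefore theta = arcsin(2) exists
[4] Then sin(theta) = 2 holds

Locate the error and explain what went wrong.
Step 2: Apply arcsin to both sides: theta = arcsin(2)

Step 2 applies arcsin to 2. However, arcsin(x) is only defined for x in [-1, 1] because sin(theta) can only produce values in that range. Since |2| > 1, arcsin(2) is undefined. There is no angle whose sine equals 2.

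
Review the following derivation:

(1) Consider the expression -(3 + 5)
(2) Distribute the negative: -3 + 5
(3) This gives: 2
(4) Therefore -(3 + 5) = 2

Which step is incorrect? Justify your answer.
Step 2: Distribute the negative: -3 + 5

Step 2 incorrectly distributes the negative sign. The correct distribution is -(3 + 5) = -3 - 5 = -8. The negative must be applied to both terms, not just the first. The error treats -(3 + 5) as -3 + 5, which equals 2 instead of -8.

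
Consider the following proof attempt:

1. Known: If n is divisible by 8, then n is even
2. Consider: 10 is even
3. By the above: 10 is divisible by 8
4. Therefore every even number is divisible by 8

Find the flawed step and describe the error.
Step 3: By the above: 10 is divisible by 8

Step 3 commits the fallacy of affirming the consequent. The known fact 'divisible by 8 → even' does NOT imply 'even → divisible by 8'. That would be the converse, which is false. For example, 10 is even but 10 ÷ 8 = 1.25, which is not an integer.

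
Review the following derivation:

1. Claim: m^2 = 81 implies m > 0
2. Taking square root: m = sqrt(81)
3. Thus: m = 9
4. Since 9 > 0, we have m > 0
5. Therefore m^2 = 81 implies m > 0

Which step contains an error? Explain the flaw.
Step 2: Taking square root: m = sqrt(81)

Step 2 takes the square root and assumes the positive root only. The equation m^2 = 81 actually has two solutions: m = 9 and m = -9. The proof silently assumes m > 0 without justification, then uses this assumption to conclude m > 0, which is circular. The counterexample m = -9 shows the claim is false.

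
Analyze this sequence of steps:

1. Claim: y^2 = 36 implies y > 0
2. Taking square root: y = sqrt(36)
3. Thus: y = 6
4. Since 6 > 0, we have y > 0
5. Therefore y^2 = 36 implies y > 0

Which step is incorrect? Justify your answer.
Step 2: Taking square root: y = sqrt(36)

Step 2 takes the square root and assumes the positive root only. The equation y^2 = 36 actually has two solutions: y = 6 and y = -6. The proof silently assumes y > 0 without justification, then uses this assumption to conclude y > 0, which is circular. The counterexample y = -6 shows the claim is false.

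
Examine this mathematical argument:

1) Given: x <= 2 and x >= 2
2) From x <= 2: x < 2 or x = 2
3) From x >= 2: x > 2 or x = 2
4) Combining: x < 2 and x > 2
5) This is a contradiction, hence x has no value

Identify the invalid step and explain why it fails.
Step 4: Combining: x < 2 and x > 2

Step 4 incorrectly combines the conditions. From x <= 2 and x >= 2, the intersection is x = 2. The error treats the 'or' cases as 'and' requirements. The correct conclusion is that x = 2 is the unique solution, not that no solution exists.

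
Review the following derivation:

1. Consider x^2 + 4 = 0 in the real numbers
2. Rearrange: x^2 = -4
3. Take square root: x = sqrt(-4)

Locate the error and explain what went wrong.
Step 3: Take square root: x = sqrt(-4)

Step 3 takes the square root of -4, which is negative. In the real number system, the square root of a negative number is undefined. The equation x^2 + 4 = 0 has no real solutions. Square roots of negative numbers only exist in the complex numbers.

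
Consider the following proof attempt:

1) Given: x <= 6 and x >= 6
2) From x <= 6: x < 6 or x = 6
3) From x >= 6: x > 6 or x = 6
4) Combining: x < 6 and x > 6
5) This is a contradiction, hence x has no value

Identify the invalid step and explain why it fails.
Step 4: Combining: x < 6 and x > 6

Step 4 incorrectly combines the conditions. From x <= 6 and x >= 6, the intersection is x = 6. The error treats the 'or' cases as 'and' requirements. The correct conclusion is that x = 6 is the unique solution, not that no solution exists.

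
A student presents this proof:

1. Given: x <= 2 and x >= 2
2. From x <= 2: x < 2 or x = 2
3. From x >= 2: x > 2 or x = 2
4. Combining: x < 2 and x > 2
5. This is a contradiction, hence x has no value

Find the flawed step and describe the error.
Step 4: Combining: x < 2 and x > 2

Step 4 incorrectly combines the conditions. From x <= 2 and x >= 2, the intersection is x = 2. The error treats the 'or' cases as 'and' requirements. The correct conclusion is that x = 2 is the unique solution, not that no solution exists.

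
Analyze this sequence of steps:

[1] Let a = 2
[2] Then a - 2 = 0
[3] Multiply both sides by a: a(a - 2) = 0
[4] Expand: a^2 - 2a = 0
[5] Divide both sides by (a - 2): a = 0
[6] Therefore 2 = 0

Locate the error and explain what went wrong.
Step 5: Divide both sides by (a - 2): a = 0

Step 5 divides both sides by (a - 2). However, since a = 2, we have (a - 2) = 0. Division by zero is undefined, making this step invalid.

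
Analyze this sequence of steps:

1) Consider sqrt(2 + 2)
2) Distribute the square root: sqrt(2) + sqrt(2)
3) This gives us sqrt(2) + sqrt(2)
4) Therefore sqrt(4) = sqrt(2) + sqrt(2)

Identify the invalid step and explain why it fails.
Step 2: Distribute the square root: sqrt(2) + sqrt(2)

Step 2 incorrectly 'distributes' the square root over addition. The square root function does not distribute: sqrt(a + b) ≠ sqrt(a) + sqrt(b). In fact, sqrt(2 + 2) = sqrt(4) ≈ 2.0000, while sqrt(2) + sqrt(2) ≈ 2.8284.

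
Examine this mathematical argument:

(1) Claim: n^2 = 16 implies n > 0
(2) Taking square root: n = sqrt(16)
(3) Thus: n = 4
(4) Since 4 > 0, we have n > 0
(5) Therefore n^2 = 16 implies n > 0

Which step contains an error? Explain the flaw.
Step 2: Taking square root: n = sqrt(16)

Step 2 takes the square root and assumes the positive root only. The equation n^2 = 16 actually has two solutions: n = 4 and n = -4. The proof silently assumes n > 0 without justification, then uses this assumption to conclude n > 0, which is circular. The counterexample n = -4 shows the claim is false.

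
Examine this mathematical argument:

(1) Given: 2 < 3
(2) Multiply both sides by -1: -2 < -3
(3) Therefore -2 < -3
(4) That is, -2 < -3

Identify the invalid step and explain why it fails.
Step 2: Multiply both sides by -1: -2 < -3

Step 2 multiplies both sides by -1 but fails to reverse the inequality sign. When multiplying (or dividing) an inequality by a negative number, the direction must be reversed. Since 2 < 3, we should get -2 > -3, i.e., -2 > -3.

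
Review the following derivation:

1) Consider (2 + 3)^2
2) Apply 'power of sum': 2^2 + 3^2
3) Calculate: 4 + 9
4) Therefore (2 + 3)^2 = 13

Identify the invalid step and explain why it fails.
Step 2: Apply 'power of sum': 2^2 + 3^2

Step 2 incorrectly applies a non-existent rule '(a+b)^n = a^n + b^n'. This is false in general. The correct expansion uses the binomial theorem. The actual value is (2 + 3)^2 = 5^2 = 25, not 13.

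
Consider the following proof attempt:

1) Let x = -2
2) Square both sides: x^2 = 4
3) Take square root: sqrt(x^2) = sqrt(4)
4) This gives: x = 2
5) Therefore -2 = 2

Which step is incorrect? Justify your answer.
Step 4: This gives: x = 2

Step 4 incorrectly states that sqrt(x^2) = x. The correct identity is sqrt(x^2) = |x|. Since x = -2 < 0, we have sqrt(x^2) = |-2| = 2, not x = -2.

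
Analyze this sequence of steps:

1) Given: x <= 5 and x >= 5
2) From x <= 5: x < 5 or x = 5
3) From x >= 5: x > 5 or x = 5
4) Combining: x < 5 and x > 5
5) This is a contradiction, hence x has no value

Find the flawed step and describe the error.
Step 4: Combining: x < 5 and x > 5

Step 4 incorrectly combines the conditions. From x <= 5 and x >= 5, the intersection is x = 5. The error treats the 'or' cases as 'and' requirements. The correct conclusion is that x = 5 is the unique solution, not that no solution exists.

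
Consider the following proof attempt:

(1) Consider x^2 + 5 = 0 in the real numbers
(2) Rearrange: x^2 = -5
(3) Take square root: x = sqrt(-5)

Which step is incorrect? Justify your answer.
Step 3: Take square root: x = sqrt(-5)

Step 3 takes the square root of -5, which is negative. In the real number system, the square root of a negative number is undefined. The equation x^2 + 5 = 0 has no real solutions. Square roots of negative numbers only exist in the complex numbers.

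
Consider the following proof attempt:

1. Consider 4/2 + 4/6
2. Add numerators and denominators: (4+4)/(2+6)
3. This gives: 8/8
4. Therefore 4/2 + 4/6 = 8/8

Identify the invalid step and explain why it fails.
Step 2: Add numerators and denominators: (4+4)/(2+6)

Step 2 incorrectly adds fractions by separately adding numerators and denominators. This is wrong. The correct method requires a common denominator: 4/2 + 4/6 = (4×6 + 4×2)/(2×6) = 32/12 = 8/3. The method used gives 8/8, which is different.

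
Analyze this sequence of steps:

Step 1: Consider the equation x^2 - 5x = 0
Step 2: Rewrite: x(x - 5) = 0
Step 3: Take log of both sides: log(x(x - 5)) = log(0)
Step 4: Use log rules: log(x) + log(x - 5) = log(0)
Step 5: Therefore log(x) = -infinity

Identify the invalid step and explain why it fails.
Step 3: Take log of both sides: log(x(x - 5)) = log(0)

Step 3 takes the logarithm of both sides, resulting in log(0) on the right side. The logarithm is only defined for positive numbers; log(0) is undefined (approaches negative infinity). This operation is invalid.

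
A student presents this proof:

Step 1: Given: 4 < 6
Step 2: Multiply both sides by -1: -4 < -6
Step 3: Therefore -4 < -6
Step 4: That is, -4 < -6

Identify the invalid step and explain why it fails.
Step 2: Multiply both sides by -1: -4 < -6

Step 2 multiplies both sides by -1 but fails to reverse the inequality sign. When multiplying (or dividing) an inequality by a negative number, the direction must be reversed. Since 4 < 6, we should get -4 > -6, i.e., -4 > -6.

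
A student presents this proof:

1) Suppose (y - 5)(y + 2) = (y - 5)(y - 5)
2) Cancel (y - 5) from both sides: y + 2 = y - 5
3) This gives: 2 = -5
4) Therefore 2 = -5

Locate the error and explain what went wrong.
Step 2: Cancel (y - 5) from both sides: y + 2 = y - 5

Step 2 cancels (y - 5) from both sides. This is only valid if (y - 5) ≠ 0, i.e., y ≠ 5. When y = 5, both sides equal zero regardless of the other factors. The correct approach requires considering y = 5 as a separate case.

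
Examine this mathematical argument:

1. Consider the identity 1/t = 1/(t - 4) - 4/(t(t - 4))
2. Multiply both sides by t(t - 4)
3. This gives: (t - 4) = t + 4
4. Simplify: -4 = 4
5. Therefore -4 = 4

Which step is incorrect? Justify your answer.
Step 3: This gives: (t - 4) = t + 4

Step 3 makes a sign error when clearing denominators. Multiplying -4/(t(t - 4)) by t(t - 4) gives -4, not +4. The correct result is (t - 4) = t - 4, which is trivially true, not (t - 4) = t + 4. (Step 1 is a valid identity: 1/(t - 4) - 4/(t(t - 4)) = (t - 4)/(t(t - 4)) = 1/t.)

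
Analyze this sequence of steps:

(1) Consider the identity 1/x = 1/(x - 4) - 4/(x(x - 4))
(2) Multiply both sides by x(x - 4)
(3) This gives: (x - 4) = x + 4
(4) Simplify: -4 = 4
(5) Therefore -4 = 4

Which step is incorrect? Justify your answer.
Step 3: This gives: (x - 4) = x + 4

Step 3 makes a sign error when clearing denominators. Multiplying -4/(x(x - 4)) by x(x - 4) gives -4, not +4. The correct result is (x - 4) = x - 4, which is trivially true, not (x - 4) = x + 4. (Step 1 is a valid identity: 1/(x - 4) - 4/(x(x - 4)) = (x - 4)/(x(x - 4)) = 1/x.)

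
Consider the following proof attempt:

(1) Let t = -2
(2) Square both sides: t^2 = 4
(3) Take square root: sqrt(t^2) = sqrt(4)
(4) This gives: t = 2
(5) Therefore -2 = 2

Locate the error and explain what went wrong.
Step 4: This gives: t = 2

Step 4 incorrectly states that sqrt(t^2) = t. The correct identity is sqrt(t^2) = |t|. Since t = -2 < 0, we have sqrt(t^2) = |-2| = 2, not t = -2.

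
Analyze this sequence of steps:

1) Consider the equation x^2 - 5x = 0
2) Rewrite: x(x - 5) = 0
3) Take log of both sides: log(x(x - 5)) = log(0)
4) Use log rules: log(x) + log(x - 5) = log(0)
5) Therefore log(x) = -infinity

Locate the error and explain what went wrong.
Step 3: Take log of both sides: log(x(x - 5)) = log(0)

Step 3 takes the logarithm of both sides, resulting in log(0) on the right side. The logarithm is only defined for positive numbers; log(0) is undefined (approaches negative infinity). This operation is invalid.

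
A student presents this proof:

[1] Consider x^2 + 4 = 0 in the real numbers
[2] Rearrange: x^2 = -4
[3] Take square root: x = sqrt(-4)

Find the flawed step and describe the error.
Step 3: Take square root: x = sqrt(-4)

Step 3 takes the square root of -4, which is negative. In the real number system, the square root of a negative number is undefined. The equation x^2 + 4 = 0 has no real solutions. Square roots of negative numbers only exist in the complex numbers.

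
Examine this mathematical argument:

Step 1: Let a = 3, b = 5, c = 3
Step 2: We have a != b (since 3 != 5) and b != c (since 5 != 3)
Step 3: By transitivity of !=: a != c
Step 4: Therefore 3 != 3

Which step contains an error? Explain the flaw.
Step 3: By transitivity of !=: a != c

Step 3 incorrectly applies transitivity to the '!=' relation. Transitivity states: if a R b and b R c, then a R c. However, '!=' is not transitive. Counterexample: 3 != 5 and 5 != 3, but 3 = 3 (both equal 3). Transitivity holds for relations like <, <=, =, but not for !=.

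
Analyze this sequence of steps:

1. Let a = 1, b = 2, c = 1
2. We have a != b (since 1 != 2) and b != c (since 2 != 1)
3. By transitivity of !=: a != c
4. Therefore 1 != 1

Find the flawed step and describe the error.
Step 3: By transitivity of !=: a != c

Step 3 incorrectly applies transitivity to the '!=' relation. Transitivity states: if a R b and b R c, then a R c. However, '!=' is not transitive. Counterexample: 1 != 2 and 2 != 1, but 1 = 1 (both equal 1). Transitivity holds for relations like <, <=, =, but not for !=.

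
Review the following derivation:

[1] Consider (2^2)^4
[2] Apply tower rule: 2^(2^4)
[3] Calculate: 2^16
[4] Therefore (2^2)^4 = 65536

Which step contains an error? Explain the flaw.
Step 2: Apply tower rule: 2^(2^4)

Step 2 incorrectly states that (a^b)^c = a^(b^c). The correct rule is (a^b)^c = a^(b×c). The actual value is (2^2)^4 = 2^8 = 256, not 2^16 = 65536.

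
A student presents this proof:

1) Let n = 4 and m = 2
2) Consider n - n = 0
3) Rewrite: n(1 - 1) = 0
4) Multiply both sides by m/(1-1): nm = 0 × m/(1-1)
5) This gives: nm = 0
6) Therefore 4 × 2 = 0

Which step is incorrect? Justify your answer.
Step 4: Multiply both sides by m/(1-1): nm = 0 × m/(1-1)

Step 4 multiplies both sides by m/(1-1). However, 1-1 = 0, so this is multiplication by m/0, which is undefined. We cannot multiply by an undefined expression.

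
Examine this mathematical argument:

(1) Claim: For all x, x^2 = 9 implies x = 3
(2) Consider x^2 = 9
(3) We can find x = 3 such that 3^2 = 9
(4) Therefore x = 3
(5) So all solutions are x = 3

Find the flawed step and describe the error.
Step 4: Therefore x = 3

Step 4 incorrectly concludes that x = 3 is the only solution. The proof shows that x = 3 is A solution (existence), but does not show it is the ONLY solution (uniqueness). In fact, x = -3 is also a solution since (-3)^2 = 9. Finding one solution doesn't prove there are no others.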